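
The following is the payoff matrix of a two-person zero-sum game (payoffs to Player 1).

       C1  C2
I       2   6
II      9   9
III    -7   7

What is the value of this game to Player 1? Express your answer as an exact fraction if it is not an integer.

Row minima: I → 2, II → 9, III → -7; maximin = 9.
Column maxima: C1 → 9, C2 → 9; minimax = 9.
Since maximin = minimax = 9, there is a saddle point and the value is 9.

9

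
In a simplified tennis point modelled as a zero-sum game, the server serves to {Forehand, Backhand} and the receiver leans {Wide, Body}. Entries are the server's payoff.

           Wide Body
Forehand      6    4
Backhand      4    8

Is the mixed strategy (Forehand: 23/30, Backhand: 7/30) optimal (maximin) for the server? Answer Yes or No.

No

Against Wide this mix gives (23/30)·6 + (7/30)·4 = 83/15.
Against Body this mix gives (23/30)·4 + (7/30)·8 = 74/15.
The receiver will play Body, holding the server to 74/15. Shifting weight toward the row that does better against Body would raise this floor (the equalizing mix achieves 16/3 against both Body and Wide), so the proposed strategy is not optimal.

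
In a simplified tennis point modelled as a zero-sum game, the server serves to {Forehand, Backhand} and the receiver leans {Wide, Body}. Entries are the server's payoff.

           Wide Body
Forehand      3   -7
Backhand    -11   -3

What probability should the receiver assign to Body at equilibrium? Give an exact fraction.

7/9

Row minima: Forehand → -7, Backhand → -11; maximin = -7.
Column maxima: Wide → 3, Body → -3; minimax = -3.
-7 ≠ -3, so there is no saddle point; optimal play is mixed.
Let the server play Forehand with probability p. Expected payoff against Wide: 3p + (-11)(1−p) = 14p − 11; against Body: (-7)p + (-3)(1−p) = −4p − 3.
Setting these equal: 14p − 11 = −4p − 3 ⇒ 18p = 8 ⇒ p = 4/9, and the value is (14)·(4/9) − 11 = -43/9.
For the receiver: with q = P(Wide), equating Forehand's and Backhand's payoffs gives 10q − 7 = −8q − 3 ⇒ q = 2/9.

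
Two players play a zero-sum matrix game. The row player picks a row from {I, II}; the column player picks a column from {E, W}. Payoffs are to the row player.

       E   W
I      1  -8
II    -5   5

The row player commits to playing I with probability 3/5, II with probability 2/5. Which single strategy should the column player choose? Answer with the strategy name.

W

If the column player plays E, the row player's expected payoff is (3/5)·1 + (2/5)·(-5) = -7/5.
If the column player plays W, the row player's expected payoff is (3/5)·(-8) + (2/5)·5 = -14/5.
The column player minimizes the row player's payoff; the smallest is -14/5, so the best response is W.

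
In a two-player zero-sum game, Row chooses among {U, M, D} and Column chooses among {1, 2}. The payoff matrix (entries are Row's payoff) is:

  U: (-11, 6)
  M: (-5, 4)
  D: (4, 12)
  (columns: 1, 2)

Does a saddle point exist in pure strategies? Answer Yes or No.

Row minima: U → -11, M → -5, D → 4; maximin = 4.
Column maxima: 1 → 4, 2 → 12; minimax = 4.
maximin = minimax = 4, so a saddle point exists.

Yes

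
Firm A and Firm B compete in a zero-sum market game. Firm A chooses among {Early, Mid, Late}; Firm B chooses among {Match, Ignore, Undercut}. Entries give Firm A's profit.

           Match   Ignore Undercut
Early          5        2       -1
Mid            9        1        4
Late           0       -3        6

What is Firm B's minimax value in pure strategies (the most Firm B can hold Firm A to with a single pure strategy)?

Column maxima: Match → 9, Ignore → 2, Undercut → 6.
The smallest of these is 2.

2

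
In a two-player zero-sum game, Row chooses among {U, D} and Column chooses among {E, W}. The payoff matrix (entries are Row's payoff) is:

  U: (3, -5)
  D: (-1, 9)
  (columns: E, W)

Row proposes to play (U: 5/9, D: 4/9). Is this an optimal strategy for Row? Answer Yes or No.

Against E this mix gives (5/9)·3 + (4/9)·(-1) = 11/9.
Against W this mix gives (5/9)·(-5) + (4/9)·9 = 11/9.
All of Column's active replies (E, W) yield 11/9, and no column does worse for Row. The mix makes Column indifferent and guarantees 11/9, so it is optimal.

Yes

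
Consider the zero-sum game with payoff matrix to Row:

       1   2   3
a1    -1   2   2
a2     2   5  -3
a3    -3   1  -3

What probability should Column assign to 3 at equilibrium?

Row minima: a1 → -1, a2 → -3, a3 → -3; maximin = -1.
Column maxima: 1 → 2, 2 → 5, 3 → 2; minimax = 2.
-1 ≠ 2, so there is no saddle point; optimal play is mixed.
a3 is strictly dominated by a1, so Row never plays it.
2 is strictly dominated by 1 (it gives Row strictly more in every row), so Column never plays it.
On the remaining 2×2 (a1, a2 vs 1, 3):
Let Row play a1 with probability p. Expected payoff against 1: (-1)p + 2(1−p) = −3p + 2; against 3: 2p + (-3)(1−p) = 5p − 3.
Setting these equal: −3p + 2 = 5p − 3 ⇒ −8p = -5 ⇒ p = 5/8, and the value is (-3)·(5/8) + 2 = 1/8.
For Column: with q = P(1), equating a1's and a2's payoffs gives −3q + 2 = 5q − 3 ⇒ q = 5/8.

3/8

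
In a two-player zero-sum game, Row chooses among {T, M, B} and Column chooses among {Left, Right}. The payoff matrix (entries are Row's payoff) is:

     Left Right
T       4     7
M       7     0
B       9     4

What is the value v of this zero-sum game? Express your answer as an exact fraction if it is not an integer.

47/8

Row minima: T → 4, M → 0, B → 4; maximin = 4.
Column maxima: Left → 9, Right → 7; minimax = 7.
4 ≠ 7, so there is no saddle point; optimal play is mixed.
M is strictly dominated by B, so Row never plays it.
On the remaining 2×2 (T, B vs Left, Right):
Let Row play T with probability p. Expected payoff against Left: 4p + 9(1−p) = −5p + 9; against Right: 7p + 4(1−p) = 3p + 4.
Setting these equal: −5p + 9 = 3p + 4 ⇒ −8p = -5 ⇒ p = 5/8, and the value is (-5)·(5/8) + 9 = 47/8.
For Column: with q = P(Left), equating T's and B's payoffs gives −3q + 7 = 5q + 4 ⇒ q = 3/8.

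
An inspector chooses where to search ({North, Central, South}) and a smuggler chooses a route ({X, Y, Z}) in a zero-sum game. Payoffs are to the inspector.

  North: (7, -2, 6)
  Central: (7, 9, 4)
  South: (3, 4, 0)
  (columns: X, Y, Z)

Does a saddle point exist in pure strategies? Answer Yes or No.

No

Row minima: North → -2, Central → 4, South → 0; maximin = 4.
Column maxima: X → 7, Y → 9, Z → 6; minimax = 6.
4 ≠ 6, so no pure-strategy equilibrium exists.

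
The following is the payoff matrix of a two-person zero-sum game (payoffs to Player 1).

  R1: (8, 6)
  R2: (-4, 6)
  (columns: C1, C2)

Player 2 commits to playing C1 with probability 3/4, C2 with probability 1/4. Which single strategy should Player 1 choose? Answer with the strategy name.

R1

Expected payoff of R1: (3/4)·8 + (1/4)·6 = 15/2.
Expected payoff of R2: (3/4)·(-4) + (1/4)·6 = -3/2.
The largest is 15/2, so Player 1's best response is R1.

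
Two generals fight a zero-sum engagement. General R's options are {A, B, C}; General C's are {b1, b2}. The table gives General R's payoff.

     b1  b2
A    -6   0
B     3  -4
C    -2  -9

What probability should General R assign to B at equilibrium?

Row minima: A → -6, B → -4, C → -9; maximin = -4.
Column maxima: b1 → 3, b2 → 0; minimax = 0.
-4 ≠ 0, so there is no saddle point; optimal play is mixed.
C is strictly dominated by B, so General R never plays it.
On the remaining 2×2 (A, B vs b1, b2):
Let General R play A with probability p. Expected payoff against b1: (-6)p + 3(1−p) = −9p + 3; against b2: 0p + (-4)(1−p) = 4p − 4.
Setting these equal: −9p + 3 = 4p − 4 ⇒ −13p = -7 ⇒ p = 7/13, and the value is (-9)·(7/13) + 3 = -24/13.
For General C: with q = P(b1), equating A's and B's payoffs gives −6q = 7q − 4 ⇒ q = 4/13.

6/13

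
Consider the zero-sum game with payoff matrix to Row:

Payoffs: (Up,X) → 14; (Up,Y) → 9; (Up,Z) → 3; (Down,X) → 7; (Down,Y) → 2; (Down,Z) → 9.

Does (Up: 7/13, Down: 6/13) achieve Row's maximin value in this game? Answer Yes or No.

Against X this mix gives (7/13)·14 + (6/13)·7 = 140/13.
Against Y this mix gives (7/13)·9 + (6/13)·2 = 75/13.
Against Z this mix gives (7/13)·3 + (6/13)·9 = 75/13.
All of Column's active replies (Y, Z) yield 75/13, and no column does worse for Row. The mix makes Column indifferent and guarantees 75/13, so it is optimal.

Yes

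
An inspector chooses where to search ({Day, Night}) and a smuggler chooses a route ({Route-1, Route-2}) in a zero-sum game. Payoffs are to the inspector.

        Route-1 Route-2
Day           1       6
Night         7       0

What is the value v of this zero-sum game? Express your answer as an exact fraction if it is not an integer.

Row minima: Day → 1, Night → 0; maximin = 1.
Column maxima: Route-1 → 7, Route-2 → 6; minimax = 6.
1 ≠ 6, so there is no saddle point; optimal play is mixed.
Let the inspector play Day with probability p. Expected payoff against Route-1: 1p + 7(1−p) = −6p + 7; against Route-2: 6p + 0(1−p) = 6p.
Setting these equal: −6p + 7 = 6p ⇒ −12p = -7 ⇒ p = 7/12, and the value is (-6)·(7/12) + 7 = 7/2.
For the smuggler: with q = P(Route-1), equating Day's and Night's payoffs gives −5q + 6 = 7q ⇒ q = 1/2.

7/2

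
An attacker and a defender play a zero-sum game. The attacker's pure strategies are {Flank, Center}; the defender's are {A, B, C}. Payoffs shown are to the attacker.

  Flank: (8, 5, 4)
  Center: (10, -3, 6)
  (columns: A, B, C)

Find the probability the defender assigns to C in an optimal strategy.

Row minima: Flank → 4, Center → -3; maximin = 4.
Column maxima: A → 10, B → 5, C → 6; minimax = 5.
4 ≠ 5, so there is no saddle point; optimal play is mixed.
A is strictly dominated by B (it gives the attacker strictly more in every row), so the defender never plays it.
On the remaining 2×2 (Flank, Center vs B, C):
Let the attacker play Flank with probability p. Expected payoff against B: 5p + (-3)(1−p) = 8p − 3; against C: 4p + 6(1−p) = −2p + 6.
Setting these equal: 8p − 3 = −2p + 6 ⇒ 10p = 9 ⇒ p = 9/10, and the value is (8)·(9/10) − 3 = 21/5.
For the defender: with q = P(B), equating Flank's and Center's payoffs gives q + 4 = −9q + 6 ⇒ q = 1/5.

4/5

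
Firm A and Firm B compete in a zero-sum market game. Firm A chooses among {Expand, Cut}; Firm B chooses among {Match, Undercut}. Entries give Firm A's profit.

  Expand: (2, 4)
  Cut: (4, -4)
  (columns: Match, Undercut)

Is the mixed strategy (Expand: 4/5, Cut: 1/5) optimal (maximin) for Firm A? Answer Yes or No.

Yes

Against Match this mix gives (4/5)·2 + (1/5)·4 = 12/5.
Against Undercut this mix gives (4/5)·4 + (1/5)·(-4) = 12/5.
All of Firm B's active replies (Match, Undercut) yield 12/5, and no column does worse for Firm A. The mix makes Firm B indifferent and guarantees 12/5, so it is optimal.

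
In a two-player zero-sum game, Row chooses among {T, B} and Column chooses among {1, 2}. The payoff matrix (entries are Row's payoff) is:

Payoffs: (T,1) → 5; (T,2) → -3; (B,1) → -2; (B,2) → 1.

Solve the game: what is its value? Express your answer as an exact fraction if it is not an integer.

Row minima: T → -3, B → -2; maximin = -2.
Column maxima: 1 → 5, 2 → 1; minimax = 1.
-2 ≠ 1, so there is no saddle point; optimal play is mixed.
Let Row play T with probability p. Expected payoff against 1: 5p + (-2)(1−p) = 7p − 2; against 2: (-3)p + 1(1−p) = −4p + 1.
Setting these equal: 7p − 2 = −4p + 1 ⇒ 11p = 3 ⇒ p = 3/11, and the value is (7)·(3/11) − 2 = -1/11.
For Column: with q = P(1), equating T's and B's payoffs gives 8q − 3 = −3q + 1 ⇒ q = 4/11.

-1/11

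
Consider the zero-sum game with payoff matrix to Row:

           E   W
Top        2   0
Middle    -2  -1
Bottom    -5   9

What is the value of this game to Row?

9/8

Row minima: Top → 0, Middle → -2, Bottom → -5; maximin = 0.
Column maxima: E → 2, W → 9; minimax = 2.
0 ≠ 2, so there is no saddle point; optimal play is mixed.
Middle is strictly dominated by Top, so Row never plays it.
On the remaining 2×2 (Top, Bottom vs E, W):
Let Row play Top with probability p. Expected payoff against E: 2p + (-5)(1−p) = 7p − 5; against W: 0p + 9(1−p) = −9p + 9.
Setting these equal: 7p − 5 = −9p + 9 ⇒ 16p = 14 ⇒ p = 7/8, and the value is (7)·(7/8) − 5 = 9/8.
For Column: with q = P(E), equating Top's and Bottom's payoffs gives 2q = −14q + 9 ⇒ q = 9/16.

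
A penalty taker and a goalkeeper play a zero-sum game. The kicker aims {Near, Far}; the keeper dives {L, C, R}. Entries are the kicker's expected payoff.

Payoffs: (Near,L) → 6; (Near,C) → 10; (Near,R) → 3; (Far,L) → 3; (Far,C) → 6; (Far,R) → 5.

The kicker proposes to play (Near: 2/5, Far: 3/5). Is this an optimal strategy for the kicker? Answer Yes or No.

Against L this mix gives (2/5)·6 + (3/5)·3 = 21/5.
Against C this mix gives (2/5)·10 + (3/5)·6 = 38/5.
Against R this mix gives (2/5)·3 + (3/5)·5 = 21/5.
All of the keeper's active replies (L, R) yield 21/5, and no column does worse for the kicker. The mix makes the keeper indifferent and guarantees 21/5, so it is optimal.

Yes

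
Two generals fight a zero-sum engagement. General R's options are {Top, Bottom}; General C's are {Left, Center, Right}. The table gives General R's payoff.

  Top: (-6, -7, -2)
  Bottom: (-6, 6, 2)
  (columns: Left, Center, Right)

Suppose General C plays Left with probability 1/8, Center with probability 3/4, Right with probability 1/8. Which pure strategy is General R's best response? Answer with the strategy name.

Bottom

Expected payoff of Top: (1/8)·(-6) + (3/4)·(-7) + (1/8)·(-2) = -25/4.
Expected payoff of Bottom: (1/8)·(-6) + (3/4)·6 + (1/8)·2 = 4.
The largest is 4, so General R's best response is Bottom.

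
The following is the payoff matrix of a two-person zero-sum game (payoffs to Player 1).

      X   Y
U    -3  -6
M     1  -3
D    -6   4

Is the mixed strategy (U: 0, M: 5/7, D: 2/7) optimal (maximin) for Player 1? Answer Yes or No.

Against X this mix gives (5/7)·1 + (2/7)·(-6) = -1.
Against Y this mix gives (5/7)·(-3) + (2/7)·4 = -1.
All of Player 2's active replies (X, Y) yield -1, and no column does worse for Player 1. The mix makes Player 2 indifferent and guarantees -1, so it is optimal.

Yes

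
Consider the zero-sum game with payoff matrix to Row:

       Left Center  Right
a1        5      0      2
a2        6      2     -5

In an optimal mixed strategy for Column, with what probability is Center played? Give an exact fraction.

7/9

Row minima: a1 → 0, a2 → -5; maximin = 0.
Column maxima: Left → 6, Center → 2, Right → 2; minimax = 2.
0 ≠ 2, so there is no saddle point; optimal play is mixed.
Left is strictly dominated by Center (it gives Row strictly more in every row), so Column never plays it.
On the remaining 2×2 (a1, a2 vs Center, Right):
Let Row play a1 with probability p. Expected payoff against Center: 0p + 2(1−p) = −2p + 2; against Right: 2p + (-5)(1−p) = 7p − 5.
Setting these equal: −2p + 2 = 7p − 5 ⇒ −9p = -7 ⇒ p = 7/9, and the value is (-2)·(7/9) + 2 = 4/9.
For Column: with q = P(Center), equating a1's and a2's payoffs gives −2q + 2 = 7q − 5 ⇒ q = 7/9.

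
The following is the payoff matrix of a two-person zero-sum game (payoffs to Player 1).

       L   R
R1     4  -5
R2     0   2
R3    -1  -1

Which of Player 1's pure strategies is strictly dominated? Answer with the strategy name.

R3

R2 gives a strictly higher payoff than R3 against every column: 0 > -1, 2 > -1.
So R3 is strictly dominated and Player 1 never plays it.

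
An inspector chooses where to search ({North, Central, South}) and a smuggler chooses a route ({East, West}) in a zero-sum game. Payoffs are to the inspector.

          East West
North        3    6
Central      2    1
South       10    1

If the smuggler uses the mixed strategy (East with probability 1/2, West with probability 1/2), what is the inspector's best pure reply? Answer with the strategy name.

Expected payoff of North: (1/2)·3 + (1/2)·6 = 9/2.
Expected payoff of Central: (1/2)·2 + (1/2)·1 = 3/2.
Expected payoff of South: (1/2)·10 + (1/2)·1 = 11/2.
The largest is 11/2, so the inspector's best response is South.

South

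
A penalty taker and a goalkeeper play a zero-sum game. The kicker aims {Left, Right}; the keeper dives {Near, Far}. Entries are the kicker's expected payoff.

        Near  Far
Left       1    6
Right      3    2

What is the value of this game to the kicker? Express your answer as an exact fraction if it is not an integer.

Row minima: Left → 1, Right → 2; maximin = 2.
Column maxima: Near → 3, Far → 6; minimax = 3.
2 ≠ 3, so there is no saddle point; optimal play is mixed.
Let the kicker play Left with probability p. Expected payoff against Near: 1p + 3(1−p) = −2p + 3; against Far: 6p + 2(1−p) = 4p + 2.
Setting these equal: −2p + 3 = 4p + 2 ⇒ −6p = -1 ⇒ p = 1/6, and the value is (-2)·(1/6) + 3 = 8/3.
For the keeper: with q = P(Near), equating Left's and Right's payoffs gives −5q + 6 = q + 2 ⇒ q = 2/3.

8/3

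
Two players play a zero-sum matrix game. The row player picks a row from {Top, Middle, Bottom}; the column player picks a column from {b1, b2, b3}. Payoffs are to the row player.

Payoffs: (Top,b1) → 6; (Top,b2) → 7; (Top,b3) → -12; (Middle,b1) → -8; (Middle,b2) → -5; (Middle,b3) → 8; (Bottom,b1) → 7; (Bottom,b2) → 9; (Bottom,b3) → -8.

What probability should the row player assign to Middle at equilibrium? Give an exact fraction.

15/31

Row minima: Top → -12, Middle → -8, Bottom → -8; maximin = -8.
Column maxima: b1 → 7, b2 → 9, b3 → 8; minimax = 7.
-8 ≠ 7, so there is no saddle point; optimal play is mixed.
Top is strictly dominated by Bottom, so the row player never plays it.
b2 is strictly dominated by b1 (it gives the row player strictly more in every row), so the column player never plays it.
On the remaining 2×2 (Middle, Bottom vs b1, b3):
Let the row player play Middle with probability p. Expected payoff against b1: (-8)p + 7(1−p) = −15p + 7; against b3: 8p + (-8)(1−p) = 16p − 8.
Setting these equal: −15p + 7 = 16p − 8 ⇒ −31p = -15 ⇒ p = 15/31, and the value is (-15)·(15/31) + 7 = -8/31.
For the column player: with q = P(b1), equating Middle's and Bottom's payoffs gives −16q + 8 = 15q − 8 ⇒ q = 16/31.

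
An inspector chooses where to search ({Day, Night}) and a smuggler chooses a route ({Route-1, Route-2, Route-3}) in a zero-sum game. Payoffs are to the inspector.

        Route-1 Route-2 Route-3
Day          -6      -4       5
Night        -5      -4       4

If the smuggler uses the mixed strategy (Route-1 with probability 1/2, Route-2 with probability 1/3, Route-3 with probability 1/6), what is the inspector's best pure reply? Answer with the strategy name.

Night

Expected payoff of Day: (1/2)·(-6) + (1/3)·(-4) + (1/6)·5 = -7/2.
Expected payoff of Night: (1/2)·(-5) + (1/3)·(-4) + (1/6)·4 = -19/6.
The largest is -19/6, so the inspector's best response is Night.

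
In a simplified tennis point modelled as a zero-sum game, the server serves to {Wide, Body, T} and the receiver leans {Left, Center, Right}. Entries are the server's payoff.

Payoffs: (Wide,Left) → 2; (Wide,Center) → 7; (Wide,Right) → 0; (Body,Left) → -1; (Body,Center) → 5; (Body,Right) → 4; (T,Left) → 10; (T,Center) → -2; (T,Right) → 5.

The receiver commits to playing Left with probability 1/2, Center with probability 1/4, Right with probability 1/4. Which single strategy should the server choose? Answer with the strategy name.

T

Expected payoff of Wide: (1/2)·2 + (1/4)·7 + (1/4)·0 = 11/4.
Expected payoff of Body: (1/2)·(-1) + (1/4)·5 + (1/4)·4 = 7/4.
Expected payoff of T: (1/2)·10 + (1/4)·(-2) + (1/4)·5 = 23/4.
The largest is 23/4, so the server's best response is T.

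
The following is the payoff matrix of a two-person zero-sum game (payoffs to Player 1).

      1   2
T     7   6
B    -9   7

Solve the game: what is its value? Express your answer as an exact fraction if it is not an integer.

Row minima: T → 6, B → -9; maximin = 6.
Column maxima: 1 → 7, 2 → 7; minimax = 7.
6 ≠ 7, so there is no saddle point; optimal play is mixed.
Let Player 1 play T with probability p. Expected payoff against 1: 7p + (-9)(1−p) = 16p − 9; against 2: 6p + 7(1−p) = −p + 7.
Setting these equal: 16p − 9 = −p + 7 ⇒ 17p = 16 ⇒ p = 16/17, and the value is (16)·(16/17) − 9 = 103/17.
For Player 2: with q = P(1), equating T's and B's payoffs gives q + 6 = −16q + 7 ⇒ q = 1/17.

103/17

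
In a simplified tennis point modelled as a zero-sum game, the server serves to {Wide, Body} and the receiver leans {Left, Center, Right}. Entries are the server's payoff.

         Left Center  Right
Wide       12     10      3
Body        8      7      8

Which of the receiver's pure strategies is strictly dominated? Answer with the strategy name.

Left

Center holds the server's payoff strictly below Left in every row: 10 < 12, 7 < 8.
So Left is strictly dominated for the receiver.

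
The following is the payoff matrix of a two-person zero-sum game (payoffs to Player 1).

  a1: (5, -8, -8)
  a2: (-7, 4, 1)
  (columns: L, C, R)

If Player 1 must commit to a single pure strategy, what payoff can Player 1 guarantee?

Row minima: a1 → -8, a2 → -7.
The best of these is -7.

-7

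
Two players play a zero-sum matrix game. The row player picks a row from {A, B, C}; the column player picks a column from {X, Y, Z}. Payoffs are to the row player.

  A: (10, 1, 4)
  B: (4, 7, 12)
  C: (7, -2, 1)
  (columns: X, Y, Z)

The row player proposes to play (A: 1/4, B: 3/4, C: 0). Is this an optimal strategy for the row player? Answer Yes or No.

Against X this mix gives (1/4)·10 + (3/4)·4 = 11/2.
Against Y this mix gives (1/4)·1 + (3/4)·7 = 11/2.
Against Z this mix gives (1/4)·4 + (3/4)·12 = 10.
All of the column player's active replies (X, Y) yield 11/2, and no column does worse for the row player. The mix makes the column player indifferent and guarantees 11/2, so it is optimal.

Yes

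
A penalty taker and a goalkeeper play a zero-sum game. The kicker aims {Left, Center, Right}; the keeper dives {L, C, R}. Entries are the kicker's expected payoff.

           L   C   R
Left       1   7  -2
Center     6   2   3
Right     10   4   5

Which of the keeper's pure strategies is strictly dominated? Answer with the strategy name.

L

R holds the kicker's payoff strictly below L in every row: -2 < 1, 3 < 6, 5 < 10.
So L is strictly dominated for the keeper.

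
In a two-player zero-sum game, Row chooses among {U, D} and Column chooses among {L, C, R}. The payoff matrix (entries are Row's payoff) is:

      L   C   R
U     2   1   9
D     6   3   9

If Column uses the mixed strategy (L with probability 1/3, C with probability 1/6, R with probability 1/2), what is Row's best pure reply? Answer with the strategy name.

Expected payoff of U: (1/3)·2 + (1/6)·1 + (1/2)·9 = 16/3.
Expected payoff of D: (1/3)·6 + (1/6)·3 + (1/2)·9 = 7.
The largest is 7, so Row's best response is D.

D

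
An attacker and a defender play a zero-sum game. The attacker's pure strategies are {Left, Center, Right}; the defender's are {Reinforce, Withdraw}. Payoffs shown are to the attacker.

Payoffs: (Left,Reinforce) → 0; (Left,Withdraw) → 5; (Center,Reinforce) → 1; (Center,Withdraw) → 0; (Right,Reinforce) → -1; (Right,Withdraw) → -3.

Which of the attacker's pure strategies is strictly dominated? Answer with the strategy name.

Left gives a strictly higher payoff than Right against every column: 0 > -1, 5 > -3.
So Right is strictly dominated and the attacker never plays it.

Right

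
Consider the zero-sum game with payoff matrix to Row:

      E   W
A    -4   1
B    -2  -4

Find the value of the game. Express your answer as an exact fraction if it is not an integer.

Row minima: A → -4, B → -4; maximin = -4.
Column maxima: E → -2, W → 1; minimax = -2.
-4 ≠ -2, so there is no saddle point; optimal play is mixed.
Let Row play A with probability p. Expected payoff against E: (-4)p + (-2)(1−p) = −2p − 2; against W: 1p + (-4)(1−p) = 5p − 4.
Setting these equal: −2p − 2 = 5p − 4 ⇒ −7p = -2 ⇒ p = 2/7, and the value is (-2)·(2/7) − 2 = -18/7.
For Column: with q = P(E), equating A's and B's payoffs gives −5q + 1 = 2q − 4 ⇒ q = 5/7.

-18/7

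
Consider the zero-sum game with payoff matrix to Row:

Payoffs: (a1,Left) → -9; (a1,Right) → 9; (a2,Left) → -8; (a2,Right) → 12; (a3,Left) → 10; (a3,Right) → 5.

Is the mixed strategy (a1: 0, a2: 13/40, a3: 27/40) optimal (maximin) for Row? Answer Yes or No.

No

Against Left this mix gives (13/40)·(-8) + (27/40)·10 = 83/20.
Against Right this mix gives (13/40)·12 + (27/40)·5 = 291/40.
Column will play Left, holding Row to 83/20. Shifting weight toward the row that does better against Left would raise this floor (the equalizing mix achieves 32/5 against both Left and Right), so the proposed strategy is not optimal.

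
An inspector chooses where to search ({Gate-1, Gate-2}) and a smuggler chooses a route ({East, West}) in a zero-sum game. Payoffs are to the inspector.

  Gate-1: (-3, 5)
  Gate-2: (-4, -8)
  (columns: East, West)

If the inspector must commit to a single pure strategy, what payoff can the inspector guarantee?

Row minima: Gate-1 → -3, Gate-2 → -8.
The best of these is -3.

-3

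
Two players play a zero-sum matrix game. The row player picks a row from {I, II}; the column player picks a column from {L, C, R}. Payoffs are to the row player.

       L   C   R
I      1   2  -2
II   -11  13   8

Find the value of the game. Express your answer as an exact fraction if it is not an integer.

-7/11

Row minima: I → -2, II → -11; maximin = -2.
Column maxima: L → 1, C → 13, R → 8; minimax = 1.
-2 ≠ 1, so there is no saddle point; optimal play is mixed.
C is strictly dominated by L (it gives the row player strictly more in every row), so the column player never plays it.
On the remaining 2×2 (I, II vs L, R):
Let the row player play I with probability p. Expected payoff against L: 1p + (-11)(1−p) = 12p − 11; against R: (-2)p + 8(1−p) = −10p + 8.
Setting these equal: 12p − 11 = −10p + 8 ⇒ 22p = 19 ⇒ p = 19/22, and the value is (12)·(19/22) − 11 = -7/11.
For the column player: with q = P(L), equating I's and II's payoffs gives 3q − 2 = −19q + 8 ⇒ q = 5/11.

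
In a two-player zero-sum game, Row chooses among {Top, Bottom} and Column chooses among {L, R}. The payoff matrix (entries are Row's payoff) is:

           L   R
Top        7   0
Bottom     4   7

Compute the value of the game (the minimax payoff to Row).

Row minima: Top → 0, Bottom → 4; maximin = 4.
Column maxima: L → 7, R → 7; minimax = 7.
4 ≠ 7, so there is no saddle point; optimal play is mixed.
Let Row play Top with probability p. Expected payoff against L: 7p + 4(1−p) = 3p + 4; against R: 0p + 7(1−p) = −7p + 7.
Setting these equal: 3p + 4 = −7p + 7 ⇒ 10p = 3 ⇒ p = 3/10, and the value is (3)·(3/10) + 4 = 49/10.
For Column: with q = P(L), equating Top's and Bottom's payoffs gives 7q = −3q + 7 ⇒ q = 7/10.

49/10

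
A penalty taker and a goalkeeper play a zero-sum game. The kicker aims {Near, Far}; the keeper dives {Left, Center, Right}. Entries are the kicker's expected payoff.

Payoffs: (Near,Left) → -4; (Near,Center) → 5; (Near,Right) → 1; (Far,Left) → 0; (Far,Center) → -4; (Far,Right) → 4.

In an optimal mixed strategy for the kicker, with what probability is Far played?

Row minima: Near → -4, Far → -4; maximin = -4.
Column maxima: Left → 0, Center → 5, Right → 4; minimax = 0.
-4 ≠ 0, so there is no saddle point; optimal play is mixed.
Right is strictly dominated by Left (it gives the kicker strictly more in every row), so the keeper never plays it.
On the remaining 2×2 (Near, Far vs Left, Center):
Let the kicker play Near with probability p. Expected payoff against Left: (-4)p + 0(1−p) = −4p; against Center: 5p + (-4)(1−p) = 9p − 4.
Setting these equal: −4p = 9p − 4 ⇒ −13p = -4 ⇒ p = 4/13, and the value is (-4)·(4/13) = -16/13.
For the keeper: with q = P(Left), equating Near's and Far's payoffs gives −9q + 5 = 4q − 4 ⇒ q = 9/13.

9/13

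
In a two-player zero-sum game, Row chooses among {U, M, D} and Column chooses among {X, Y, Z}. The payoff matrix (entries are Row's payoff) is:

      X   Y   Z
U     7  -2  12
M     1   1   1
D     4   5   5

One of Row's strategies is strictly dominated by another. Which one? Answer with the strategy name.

D gives a strictly higher payoff than M against every column: 4 > 1, 5 > 1, 5 > 1.
So M is strictly dominated and Row never plays it.

M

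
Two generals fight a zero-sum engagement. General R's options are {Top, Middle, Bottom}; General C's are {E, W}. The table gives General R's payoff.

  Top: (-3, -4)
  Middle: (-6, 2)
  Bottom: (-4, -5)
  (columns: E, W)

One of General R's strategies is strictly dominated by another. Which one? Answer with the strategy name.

Top gives a strictly higher payoff than Bottom against every column: -3 > -4, -4 > -5.
So Bottom is strictly dominated and General R never plays it.

Bottom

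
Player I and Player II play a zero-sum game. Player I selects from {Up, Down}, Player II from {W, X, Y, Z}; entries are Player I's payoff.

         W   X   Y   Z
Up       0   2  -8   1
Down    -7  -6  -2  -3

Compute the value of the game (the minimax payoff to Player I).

-56/13

Row minima: Up → -8, Down → -7; maximin = -7.
Column maxima: W → 0, X → 2, Y → -2, Z → 1; minimax = -2.
-7 ≠ -2, so there is no saddle point; optimal play is mixed.
X is strictly dominated by W (it gives Player I strictly more in every row), so Player II never plays it.
Z is strictly dominated by W (it gives Player I strictly more in every row), so Player II never plays it.
On the remaining 2×2 (Up, Down vs W, Y):
Let Player I play Up with probability p. Expected payoff against W: 0p + (-7)(1−p) = 7p − 7; against Y: (-8)p + (-2)(1−p) = −6p − 2.
Setting these equal: 7p − 7 = −6p − 2 ⇒ 13p = 5 ⇒ p = 5/13, and the value is (7)·(5/13) − 7 = -56/13.
For Player II: with q = P(W), equating Up's and Down's payoffs gives 8q − 8 = −5q − 2 ⇒ q = 6/13.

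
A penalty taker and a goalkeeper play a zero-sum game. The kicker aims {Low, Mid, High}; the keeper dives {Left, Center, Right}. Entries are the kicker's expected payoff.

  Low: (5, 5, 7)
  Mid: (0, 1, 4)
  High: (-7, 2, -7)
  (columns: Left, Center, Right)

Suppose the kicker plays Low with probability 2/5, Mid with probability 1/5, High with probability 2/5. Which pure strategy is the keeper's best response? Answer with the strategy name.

If the keeper plays Left, the kicker's expected payoff is (2/5)·5 + (1/5)·0 + (2/5)·(-7) = -4/5.
If the keeper plays Center, the kicker's expected payoff is (2/5)·5 + (1/5)·1 + (2/5)·2 = 3.
If the keeper plays Right, the kicker's expected payoff is (2/5)·7 + (1/5)·4 + (2/5)·(-7) = 4/5.
The keeper minimizes the kicker's payoff; the smallest is -4/5, so the best response is Left.

Left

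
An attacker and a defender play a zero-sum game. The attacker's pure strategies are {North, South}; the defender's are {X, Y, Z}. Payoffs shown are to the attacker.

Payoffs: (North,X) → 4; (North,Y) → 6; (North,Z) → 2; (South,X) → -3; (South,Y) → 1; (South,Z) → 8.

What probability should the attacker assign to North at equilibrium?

11/13

Row minima: North → 2, South → -3; maximin = 2.
Column maxima: X → 4, Y → 6, Z → 8; minimax = 4.
2 ≠ 4, so there is no saddle point; optimal play is mixed.
Y is strictly dominated by X (it gives the attacker strictly more in every row), so the defender never plays it.
On the remaining 2×2 (North, South vs X, Z):
Let the attacker play North with probability p. Expected payoff against X: 4p + (-3)(1−p) = 7p − 3; against Z: 2p + 8(1−p) = −6p + 8.
Setting these equal: 7p − 3 = −6p + 8 ⇒ 13p = 11 ⇒ p = 11/13, and the value is (7)·(11/13) − 3 = 38/13.
For the defender: with q = P(X), equating North's and South's payoffs gives 2q + 2 = −11q + 8 ⇒ q = 6/13.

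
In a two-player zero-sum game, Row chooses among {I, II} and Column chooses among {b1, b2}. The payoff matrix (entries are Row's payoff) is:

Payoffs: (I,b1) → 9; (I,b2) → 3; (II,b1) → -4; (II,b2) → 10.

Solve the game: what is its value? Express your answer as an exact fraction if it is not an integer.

51/10

Row minima: I → 3, II → -4; maximin = 3.
Column maxima: b1 → 9, b2 → 10; minimax = 9.
3 ≠ 9, so there is no saddle point; optimal play is mixed.
Let Row play I with probability p. Expected payoff against b1: 9p + (-4)(1−p) = 13p − 4; against b2: 3p + 10(1−p) = −7p + 10.
Setting these equal: 13p − 4 = −7p + 10 ⇒ 20p = 14 ⇒ p = 7/10, and the value is (13)·(7/10) − 4 = 51/10.
For Column: with q = P(b1), equating I's and II's payoffs gives 6q + 3 = −14q + 10 ⇒ q = 7/20.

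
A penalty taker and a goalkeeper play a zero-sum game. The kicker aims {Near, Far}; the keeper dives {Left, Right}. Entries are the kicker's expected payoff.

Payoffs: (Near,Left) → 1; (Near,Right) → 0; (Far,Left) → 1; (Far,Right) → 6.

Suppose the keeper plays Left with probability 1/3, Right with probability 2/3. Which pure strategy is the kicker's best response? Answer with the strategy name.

Far

Expected payoff of Near: (1/3)·1 + (2/3)·0 = 1/3.
Expected payoff of Far: (1/3)·1 + (2/3)·6 = 13/3.
The largest is 13/3, so the kicker's best response is Far.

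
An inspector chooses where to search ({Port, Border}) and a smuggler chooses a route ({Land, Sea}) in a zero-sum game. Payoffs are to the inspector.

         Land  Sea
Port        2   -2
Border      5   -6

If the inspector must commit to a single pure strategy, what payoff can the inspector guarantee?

Row minima: Port → -2, Border → -6.
The best of these is -2.

-2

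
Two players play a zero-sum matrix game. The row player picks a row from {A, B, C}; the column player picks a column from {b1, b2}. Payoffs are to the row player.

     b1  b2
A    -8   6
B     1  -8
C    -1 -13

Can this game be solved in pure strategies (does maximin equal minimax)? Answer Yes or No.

Row minima: A → -8, B → -8, C → -13; maximin = -8.
Column maxima: b1 → 1, b2 → 6; minimax = 1.
-8 ≠ 1, so no pure-strategy equilibrium exists.

No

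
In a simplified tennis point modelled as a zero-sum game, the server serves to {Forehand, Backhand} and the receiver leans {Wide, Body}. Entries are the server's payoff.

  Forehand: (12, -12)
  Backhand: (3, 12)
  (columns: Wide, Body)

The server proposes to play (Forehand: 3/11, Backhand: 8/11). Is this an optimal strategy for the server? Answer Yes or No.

Yes

Against Wide this mix gives (3/11)·12 + (8/11)·3 = 60/11.
Against Body this mix gives (3/11)·(-12) + (8/11)·12 = 60/11.
All of the receiver's active replies (Wide, Body) yield 60/11, and no column does worse for the server. The mix makes the receiver indifferent and guarantees 60/11, so it is optimal.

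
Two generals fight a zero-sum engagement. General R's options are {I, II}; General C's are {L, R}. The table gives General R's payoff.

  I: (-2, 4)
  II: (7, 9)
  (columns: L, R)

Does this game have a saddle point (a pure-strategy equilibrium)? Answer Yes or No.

Yes

Row minima: I → -2, II → 7; maximin = 7.
Column maxima: L → 7, R → 9; minimax = 7.
maximin = minimax = 7, so a saddle point exists.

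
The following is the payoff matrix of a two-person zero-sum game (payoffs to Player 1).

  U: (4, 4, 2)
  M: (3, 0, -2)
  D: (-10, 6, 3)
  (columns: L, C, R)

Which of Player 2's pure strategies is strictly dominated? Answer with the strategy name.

R holds Player 1's payoff strictly below C in every row: 2 < 4, -2 < 0, 3 < 6.
So C is strictly dominated for Player 2.

C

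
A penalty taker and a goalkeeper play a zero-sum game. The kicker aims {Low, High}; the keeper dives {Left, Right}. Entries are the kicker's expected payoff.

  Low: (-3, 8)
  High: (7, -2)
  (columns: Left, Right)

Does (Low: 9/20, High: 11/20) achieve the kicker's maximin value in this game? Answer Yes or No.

Against Left this mix gives (9/20)·(-3) + (11/20)·7 = 5/2.
Against Right this mix gives (9/20)·8 + (11/20)·(-2) = 5/2.
All of the keeper's active replies (Left, Right) yield 5/2, and no column does worse for the kicker. The mix makes the keeper indifferent and guarantees 5/2, so it is optimal.

Yes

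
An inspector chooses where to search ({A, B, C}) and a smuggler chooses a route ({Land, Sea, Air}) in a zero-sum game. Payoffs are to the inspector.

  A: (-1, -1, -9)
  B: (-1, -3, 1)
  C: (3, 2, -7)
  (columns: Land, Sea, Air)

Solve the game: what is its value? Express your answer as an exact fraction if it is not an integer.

-19/13

Row minima: A → -9, B → -3, C → -7; maximin = -3.
Column maxima: Land → 3, Sea → 2, Air → 1; minimax = 1.
-3 ≠ 1, so there is no saddle point; optimal play is mixed.
A is strictly dominated by C, so the inspector never plays it.
With A eliminated, Land is strictly dominated by Sea (it gives the inspector strictly more in every remaining row), so the smuggler never plays it.
On the remaining 2×2 (B, C vs Sea, Air):
Let the inspector play B with probability p. Expected payoff against Sea: (-3)p + 2(1−p) = −5p + 2; against Air: 1p + (-7)(1−p) = 8p − 7.
Setting these equal: −5p + 2 = 8p − 7 ⇒ −13p = -9 ⇒ p = 9/13, and the value is (-5)·(9/13) + 2 = -19/13.
For the smuggler: with q = P(Sea), equating B's and C's payoffs gives −4q + 1 = 9q − 7 ⇒ q = 8/13.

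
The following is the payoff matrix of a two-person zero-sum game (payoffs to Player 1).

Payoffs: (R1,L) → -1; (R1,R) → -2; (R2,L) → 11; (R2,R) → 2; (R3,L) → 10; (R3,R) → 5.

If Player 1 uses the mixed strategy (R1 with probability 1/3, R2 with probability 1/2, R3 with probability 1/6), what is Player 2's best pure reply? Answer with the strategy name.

If Player 2 plays L, Player 1's expected payoff is (1/3)·(-1) + (1/2)·11 + (1/6)·10 = 41/6.
If Player 2 plays R, Player 1's expected payoff is (1/3)·(-2) + (1/2)·2 + (1/6)·5 = 7/6.
Player 2 minimizes Player 1's payoff; the smallest is 7/6, so the best response is R.

R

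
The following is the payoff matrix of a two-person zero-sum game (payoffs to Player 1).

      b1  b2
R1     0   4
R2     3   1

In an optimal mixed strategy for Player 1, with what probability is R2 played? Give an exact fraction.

2/3

Row minima: R1 → 0, R2 → 1; maximin = 1.
Column maxima: b1 → 3, b2 → 4; minimax = 3.
1 ≠ 3, so there is no saddle point; optimal play is mixed.
Let Player 1 play R1 with probability p. Expected payoff against b1: 0p + 3(1−p) = −3p + 3; against b2: 4p + 1(1−p) = 3p + 1.
Setting these equal: −3p + 3 = 3p + 1 ⇒ −6p = -2 ⇒ p = 1/3, and the value is (-3)·(1/3) + 3 = 2.
For Player 2: with q = P(b1), equating R1's and R2's payoffs gives −4q + 4 = 2q + 1 ⇒ q = 1/2.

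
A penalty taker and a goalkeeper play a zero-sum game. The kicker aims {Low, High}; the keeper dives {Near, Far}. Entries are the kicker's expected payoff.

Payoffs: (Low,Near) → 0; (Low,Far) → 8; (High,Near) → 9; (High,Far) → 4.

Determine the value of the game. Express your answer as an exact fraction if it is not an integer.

Row minima: Low → 0, High → 4; maximin = 4.
Column maxima: Near → 9, Far → 8; minimax = 8.
4 ≠ 8, so there is no saddle point; optimal play is mixed.
Let the kicker play Low with probability p. Expected payoff against Near: 0p + 9(1−p) = −9p + 9; against Far: 8p + 4(1−p) = 4p + 4.
Setting these equal: −9p + 9 = 4p + 4 ⇒ −13p = -5 ⇒ p = 5/13, and the value is (-9)·(5/13) + 9 = 72/13.
For the keeper: with q = P(Near), equating Low's and High's payoffs gives −8q + 8 = 5q + 4 ⇒ q = 4/13.

72/13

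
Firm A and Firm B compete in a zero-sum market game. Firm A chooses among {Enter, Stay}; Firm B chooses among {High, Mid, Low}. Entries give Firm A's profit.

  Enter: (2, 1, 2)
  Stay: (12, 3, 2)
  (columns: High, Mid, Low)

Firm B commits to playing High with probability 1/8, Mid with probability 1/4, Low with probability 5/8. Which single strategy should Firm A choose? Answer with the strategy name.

Expected payoff of Enter: (1/8)·2 + (1/4)·1 + (5/8)·2 = 7/4.
Expected payoff of Stay: (1/8)·12 + (1/4)·3 + (5/8)·2 = 7/2.
The largest is 7/2, so Firm A's best response is Stay.

Stay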